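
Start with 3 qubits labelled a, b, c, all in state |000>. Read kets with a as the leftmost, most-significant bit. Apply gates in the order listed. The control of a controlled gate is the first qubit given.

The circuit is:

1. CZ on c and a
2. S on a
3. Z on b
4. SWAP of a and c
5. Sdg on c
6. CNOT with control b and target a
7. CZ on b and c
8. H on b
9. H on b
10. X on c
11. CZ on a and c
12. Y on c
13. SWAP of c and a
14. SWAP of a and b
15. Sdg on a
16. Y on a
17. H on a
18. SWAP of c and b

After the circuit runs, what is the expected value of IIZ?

The observable IIZ averages to 1.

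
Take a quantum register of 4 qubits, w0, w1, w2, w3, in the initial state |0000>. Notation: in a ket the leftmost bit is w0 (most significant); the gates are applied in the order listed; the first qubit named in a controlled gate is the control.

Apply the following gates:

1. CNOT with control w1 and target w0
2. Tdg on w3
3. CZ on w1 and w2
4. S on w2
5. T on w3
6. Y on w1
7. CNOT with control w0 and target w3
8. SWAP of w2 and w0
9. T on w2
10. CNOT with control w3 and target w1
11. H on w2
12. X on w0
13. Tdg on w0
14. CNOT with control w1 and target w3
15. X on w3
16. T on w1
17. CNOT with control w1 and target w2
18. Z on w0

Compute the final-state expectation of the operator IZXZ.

The observable IZXZ averages to -1.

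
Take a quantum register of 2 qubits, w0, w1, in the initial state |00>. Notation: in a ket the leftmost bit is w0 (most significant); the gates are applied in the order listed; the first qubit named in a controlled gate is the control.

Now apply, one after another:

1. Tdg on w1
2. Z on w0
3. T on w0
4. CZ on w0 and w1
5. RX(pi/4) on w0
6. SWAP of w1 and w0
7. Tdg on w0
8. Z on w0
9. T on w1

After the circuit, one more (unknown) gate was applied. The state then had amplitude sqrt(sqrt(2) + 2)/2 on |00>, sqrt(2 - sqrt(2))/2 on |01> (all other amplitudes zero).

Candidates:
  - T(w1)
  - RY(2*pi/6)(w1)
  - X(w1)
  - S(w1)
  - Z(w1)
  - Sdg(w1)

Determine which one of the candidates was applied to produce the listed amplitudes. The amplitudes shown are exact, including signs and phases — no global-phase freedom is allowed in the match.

The unique candidate consistent with the amplitudes is T(w1).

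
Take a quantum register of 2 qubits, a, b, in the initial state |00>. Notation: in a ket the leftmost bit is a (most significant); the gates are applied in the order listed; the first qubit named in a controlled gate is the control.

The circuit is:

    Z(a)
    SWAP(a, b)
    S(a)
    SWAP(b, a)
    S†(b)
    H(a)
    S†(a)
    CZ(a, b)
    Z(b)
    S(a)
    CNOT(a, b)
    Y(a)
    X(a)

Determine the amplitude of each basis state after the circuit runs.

The resulting statevector has amplitude sqrt(2)*I/2 on |00>, 0 on |01>, 0 on |10>, -sqrt(2)*I/2 on |11>.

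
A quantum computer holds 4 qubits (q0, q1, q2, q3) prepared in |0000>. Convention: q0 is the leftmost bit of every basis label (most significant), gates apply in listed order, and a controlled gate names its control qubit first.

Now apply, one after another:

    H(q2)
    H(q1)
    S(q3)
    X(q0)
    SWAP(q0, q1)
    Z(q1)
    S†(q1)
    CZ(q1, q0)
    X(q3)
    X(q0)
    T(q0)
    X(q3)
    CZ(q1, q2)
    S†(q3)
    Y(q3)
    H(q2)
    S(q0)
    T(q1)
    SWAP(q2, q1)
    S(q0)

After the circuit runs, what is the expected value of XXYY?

In the final state, XXYY has expectation 0.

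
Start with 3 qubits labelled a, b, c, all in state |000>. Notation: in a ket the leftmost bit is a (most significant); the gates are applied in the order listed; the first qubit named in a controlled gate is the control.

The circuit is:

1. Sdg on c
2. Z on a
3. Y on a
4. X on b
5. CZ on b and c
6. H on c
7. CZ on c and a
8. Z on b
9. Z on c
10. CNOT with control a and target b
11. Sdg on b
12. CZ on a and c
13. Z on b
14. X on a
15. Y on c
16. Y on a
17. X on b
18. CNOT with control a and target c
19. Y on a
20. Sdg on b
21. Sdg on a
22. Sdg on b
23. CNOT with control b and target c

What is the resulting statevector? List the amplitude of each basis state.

The resulting statevector has amplitude -sqrt(2)/2 on |010>, -sqrt(2)/2 on |011>, and 0 on every other basis state.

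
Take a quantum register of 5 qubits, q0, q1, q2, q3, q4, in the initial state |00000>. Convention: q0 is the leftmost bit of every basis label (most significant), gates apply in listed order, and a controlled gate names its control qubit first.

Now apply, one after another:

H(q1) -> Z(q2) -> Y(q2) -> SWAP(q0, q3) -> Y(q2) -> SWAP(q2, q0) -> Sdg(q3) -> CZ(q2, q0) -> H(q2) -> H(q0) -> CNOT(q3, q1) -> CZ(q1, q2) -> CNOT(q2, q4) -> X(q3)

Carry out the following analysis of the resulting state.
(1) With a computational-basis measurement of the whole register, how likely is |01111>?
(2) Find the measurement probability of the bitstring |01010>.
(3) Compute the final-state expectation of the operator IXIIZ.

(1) A full measurement returns |01111> with probability 1/8.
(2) A full measurement returns |01010> with probability 1/8.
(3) The expectation value of IXIIZ is 1.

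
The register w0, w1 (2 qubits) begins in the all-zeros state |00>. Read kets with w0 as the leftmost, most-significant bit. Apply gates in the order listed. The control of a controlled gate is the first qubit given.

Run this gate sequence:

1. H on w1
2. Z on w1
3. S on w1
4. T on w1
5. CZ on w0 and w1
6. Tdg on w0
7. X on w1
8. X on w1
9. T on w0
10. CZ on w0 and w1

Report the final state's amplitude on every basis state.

The final amplitudes are sqrt(2)/2 on |00>, -sqrt(2)*exp(3*I*pi/4)/2 on |01>, 0 on |10>, 0 on |11>. Key observation: gates 5-10 undo each other exactly, leaving only the rest of the circuit to track.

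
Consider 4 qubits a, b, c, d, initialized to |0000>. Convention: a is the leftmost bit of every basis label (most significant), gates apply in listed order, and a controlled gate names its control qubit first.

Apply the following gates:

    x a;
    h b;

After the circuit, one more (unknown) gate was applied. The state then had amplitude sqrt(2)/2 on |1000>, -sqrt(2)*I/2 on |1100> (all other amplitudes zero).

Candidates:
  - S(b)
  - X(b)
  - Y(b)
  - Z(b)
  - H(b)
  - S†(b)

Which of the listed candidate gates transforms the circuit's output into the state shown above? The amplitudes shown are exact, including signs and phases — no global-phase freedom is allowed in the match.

It was S†(b) that produced the state shown.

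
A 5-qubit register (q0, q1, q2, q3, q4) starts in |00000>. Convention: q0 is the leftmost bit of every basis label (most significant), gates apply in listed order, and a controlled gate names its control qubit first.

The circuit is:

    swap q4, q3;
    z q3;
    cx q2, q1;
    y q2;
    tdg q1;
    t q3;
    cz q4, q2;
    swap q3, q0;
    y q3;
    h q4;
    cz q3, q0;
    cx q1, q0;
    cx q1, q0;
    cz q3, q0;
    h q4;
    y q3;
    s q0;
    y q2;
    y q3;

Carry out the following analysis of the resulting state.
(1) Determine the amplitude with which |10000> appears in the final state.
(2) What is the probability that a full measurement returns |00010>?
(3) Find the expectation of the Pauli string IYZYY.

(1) |10000> carries amplitude 0 in the final state. Key observation: gates 10-15 undo each other exactly, leaving only the rest of the circuit to track.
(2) Outcome |00010> occurs with probability 1.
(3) The observable IYZYY averages to 0.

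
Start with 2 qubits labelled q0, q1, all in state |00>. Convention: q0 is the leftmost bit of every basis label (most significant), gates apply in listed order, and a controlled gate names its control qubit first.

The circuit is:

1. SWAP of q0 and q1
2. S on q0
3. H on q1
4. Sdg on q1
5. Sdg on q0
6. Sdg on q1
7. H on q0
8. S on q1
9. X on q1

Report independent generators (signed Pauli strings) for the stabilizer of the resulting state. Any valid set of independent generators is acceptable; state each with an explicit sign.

The stabilizer group can be generated by +XI, +IY, among other valid generating sets.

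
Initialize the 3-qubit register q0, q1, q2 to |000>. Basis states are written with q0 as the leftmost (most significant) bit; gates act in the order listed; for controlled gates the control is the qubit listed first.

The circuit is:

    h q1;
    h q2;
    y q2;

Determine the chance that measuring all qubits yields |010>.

The probability of measuring |010> is 1/4.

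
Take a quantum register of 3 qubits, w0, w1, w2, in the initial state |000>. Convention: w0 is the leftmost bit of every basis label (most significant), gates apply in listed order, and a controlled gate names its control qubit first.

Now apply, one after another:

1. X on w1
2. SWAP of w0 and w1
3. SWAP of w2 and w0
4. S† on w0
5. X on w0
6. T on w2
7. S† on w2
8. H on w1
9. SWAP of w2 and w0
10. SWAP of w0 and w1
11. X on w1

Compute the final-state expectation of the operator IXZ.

The expectation value of IXZ is 0.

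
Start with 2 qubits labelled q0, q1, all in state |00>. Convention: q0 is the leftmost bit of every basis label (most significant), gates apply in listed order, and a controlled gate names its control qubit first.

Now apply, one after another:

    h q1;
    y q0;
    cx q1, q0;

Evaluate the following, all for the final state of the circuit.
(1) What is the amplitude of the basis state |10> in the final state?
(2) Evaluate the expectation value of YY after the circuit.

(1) The final state's coefficient on |10> equals sqrt(2)*I/2.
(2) The expectation value of YY is 1.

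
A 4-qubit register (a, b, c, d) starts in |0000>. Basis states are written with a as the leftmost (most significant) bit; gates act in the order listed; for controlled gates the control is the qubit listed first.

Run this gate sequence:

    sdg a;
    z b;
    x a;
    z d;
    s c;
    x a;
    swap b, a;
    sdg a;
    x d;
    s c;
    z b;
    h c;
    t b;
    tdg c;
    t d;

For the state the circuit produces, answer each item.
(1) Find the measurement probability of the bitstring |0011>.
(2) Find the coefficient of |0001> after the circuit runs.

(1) Outcome |0011> occurs with probability 1/2.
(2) The final state's coefficient on |0001> equals sqrt(2)*exp(I*pi/4)/2.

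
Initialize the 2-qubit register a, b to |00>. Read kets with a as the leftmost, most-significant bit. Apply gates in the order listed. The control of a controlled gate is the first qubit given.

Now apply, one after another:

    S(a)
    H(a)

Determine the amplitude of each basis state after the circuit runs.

The resulting statevector has amplitude sqrt(2)/2 on |00>, 0 on |01>, sqrt(2)/2 on |10>, 0 on |11>.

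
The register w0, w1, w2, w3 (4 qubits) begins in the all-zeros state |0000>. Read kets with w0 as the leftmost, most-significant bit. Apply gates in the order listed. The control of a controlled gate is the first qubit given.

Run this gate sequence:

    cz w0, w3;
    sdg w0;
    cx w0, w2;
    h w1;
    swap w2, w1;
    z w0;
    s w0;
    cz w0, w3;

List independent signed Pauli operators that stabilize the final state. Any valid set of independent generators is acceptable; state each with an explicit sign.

One valid set of independent stabilizer generators is +IIXI, +ZIII, +IZII, +IIIZ (any independent generating set of the same group is equally correct).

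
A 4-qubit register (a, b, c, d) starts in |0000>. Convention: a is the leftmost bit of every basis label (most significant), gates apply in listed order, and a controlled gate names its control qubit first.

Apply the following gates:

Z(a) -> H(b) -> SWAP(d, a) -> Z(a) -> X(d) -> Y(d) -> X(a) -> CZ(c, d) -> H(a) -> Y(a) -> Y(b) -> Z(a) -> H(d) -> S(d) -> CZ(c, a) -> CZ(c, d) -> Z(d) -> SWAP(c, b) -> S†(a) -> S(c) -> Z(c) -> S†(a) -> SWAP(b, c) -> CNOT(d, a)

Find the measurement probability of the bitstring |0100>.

A full measurement returns |0100> with probability 1/8.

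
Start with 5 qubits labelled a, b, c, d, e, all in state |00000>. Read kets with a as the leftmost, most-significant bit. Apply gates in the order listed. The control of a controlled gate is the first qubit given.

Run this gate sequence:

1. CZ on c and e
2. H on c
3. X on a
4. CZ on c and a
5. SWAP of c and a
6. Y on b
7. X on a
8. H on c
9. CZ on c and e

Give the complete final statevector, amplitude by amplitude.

The resulting statevector has amplitude -I/2 on |01000>, I/2 on |01100>, I/2 on |11000>, -I/2 on |11100>, and 0 on every other basis state.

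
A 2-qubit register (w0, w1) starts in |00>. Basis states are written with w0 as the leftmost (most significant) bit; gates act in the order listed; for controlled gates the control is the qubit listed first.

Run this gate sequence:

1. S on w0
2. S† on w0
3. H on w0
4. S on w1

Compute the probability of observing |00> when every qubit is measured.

The probability of measuring |00> is 1/2.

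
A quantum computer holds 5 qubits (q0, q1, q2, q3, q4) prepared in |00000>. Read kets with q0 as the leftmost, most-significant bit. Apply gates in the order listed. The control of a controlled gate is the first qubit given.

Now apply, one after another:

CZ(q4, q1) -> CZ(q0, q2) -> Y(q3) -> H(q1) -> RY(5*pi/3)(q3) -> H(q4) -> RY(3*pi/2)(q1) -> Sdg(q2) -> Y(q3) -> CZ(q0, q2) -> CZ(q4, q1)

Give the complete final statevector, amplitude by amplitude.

After the circuit, the state carries amplitude sqrt(6)/4 on |00000>, sqrt(6)/4 on |00001>, -sqrt(2)/4 on |00010>, -sqrt(2)/4 on |00011>, and 0 on every other basis state.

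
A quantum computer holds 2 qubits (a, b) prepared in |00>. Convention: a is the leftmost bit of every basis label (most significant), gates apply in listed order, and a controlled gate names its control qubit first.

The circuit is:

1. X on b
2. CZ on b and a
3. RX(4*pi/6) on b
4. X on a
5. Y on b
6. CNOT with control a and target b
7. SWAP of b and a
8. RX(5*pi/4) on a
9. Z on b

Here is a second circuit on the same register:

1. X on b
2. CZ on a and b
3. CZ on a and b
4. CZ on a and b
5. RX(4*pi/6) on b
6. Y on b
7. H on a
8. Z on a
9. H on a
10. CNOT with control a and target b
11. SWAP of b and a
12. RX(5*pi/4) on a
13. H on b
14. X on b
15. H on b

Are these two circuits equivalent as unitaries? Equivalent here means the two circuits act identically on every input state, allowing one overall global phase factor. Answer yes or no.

Yes, they are equivalent — the unitaries differ by at most a global phase.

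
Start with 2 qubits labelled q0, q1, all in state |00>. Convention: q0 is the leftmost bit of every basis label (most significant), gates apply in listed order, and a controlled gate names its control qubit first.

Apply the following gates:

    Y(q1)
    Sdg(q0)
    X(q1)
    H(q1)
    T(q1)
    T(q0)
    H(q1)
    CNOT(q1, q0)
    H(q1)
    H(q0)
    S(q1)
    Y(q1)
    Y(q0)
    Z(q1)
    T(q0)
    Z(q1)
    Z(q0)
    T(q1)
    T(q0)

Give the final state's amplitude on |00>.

The final state's coefficient on |00> equals 1/2.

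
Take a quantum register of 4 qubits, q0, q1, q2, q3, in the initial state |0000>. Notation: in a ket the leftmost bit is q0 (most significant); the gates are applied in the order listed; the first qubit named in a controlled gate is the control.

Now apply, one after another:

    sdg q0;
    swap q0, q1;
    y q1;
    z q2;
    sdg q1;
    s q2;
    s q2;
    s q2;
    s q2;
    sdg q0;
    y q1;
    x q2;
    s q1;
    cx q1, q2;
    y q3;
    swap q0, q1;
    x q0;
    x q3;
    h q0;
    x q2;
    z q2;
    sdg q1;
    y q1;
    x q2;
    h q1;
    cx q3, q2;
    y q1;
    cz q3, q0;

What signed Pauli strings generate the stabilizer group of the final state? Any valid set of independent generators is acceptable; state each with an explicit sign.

The final state is stabilized by the group generated by -XIII, +IXII, -IIZI, +IIIZ; other independent generating sets are equally valid. Key observation: the block from step 6 through step 9 cancels to the identity and can be dropped.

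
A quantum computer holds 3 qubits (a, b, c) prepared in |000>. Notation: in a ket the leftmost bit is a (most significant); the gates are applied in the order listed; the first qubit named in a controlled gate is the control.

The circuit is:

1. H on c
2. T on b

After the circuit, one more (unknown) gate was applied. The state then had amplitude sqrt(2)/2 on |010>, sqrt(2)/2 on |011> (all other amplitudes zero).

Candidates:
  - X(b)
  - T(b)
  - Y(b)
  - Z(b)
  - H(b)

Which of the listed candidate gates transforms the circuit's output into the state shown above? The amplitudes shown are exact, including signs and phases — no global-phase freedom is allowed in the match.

It was X(b) that produced the state shown.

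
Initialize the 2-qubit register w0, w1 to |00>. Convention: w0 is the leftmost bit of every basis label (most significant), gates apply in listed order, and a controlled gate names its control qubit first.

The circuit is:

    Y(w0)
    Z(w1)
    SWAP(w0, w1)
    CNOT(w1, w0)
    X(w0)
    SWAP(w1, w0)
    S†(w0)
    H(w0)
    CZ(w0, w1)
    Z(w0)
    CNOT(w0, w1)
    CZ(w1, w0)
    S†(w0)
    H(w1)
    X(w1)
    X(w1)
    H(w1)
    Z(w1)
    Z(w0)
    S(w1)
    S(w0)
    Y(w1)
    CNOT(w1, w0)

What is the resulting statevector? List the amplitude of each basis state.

The resulting statevector has amplitude 0 on |00>, 0 on |01>, -sqrt(2)/2 on |10>, sqrt(2)*I/2 on |11>.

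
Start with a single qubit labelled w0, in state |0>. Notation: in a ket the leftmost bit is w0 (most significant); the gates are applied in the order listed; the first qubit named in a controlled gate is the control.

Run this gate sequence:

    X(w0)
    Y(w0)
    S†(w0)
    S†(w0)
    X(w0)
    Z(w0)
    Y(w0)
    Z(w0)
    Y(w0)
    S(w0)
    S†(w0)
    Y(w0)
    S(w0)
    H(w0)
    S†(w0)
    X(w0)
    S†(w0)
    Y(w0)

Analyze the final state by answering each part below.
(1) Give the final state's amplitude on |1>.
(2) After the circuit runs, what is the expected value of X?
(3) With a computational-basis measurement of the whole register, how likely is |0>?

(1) The amplitude on |1> is sqrt(2)/2.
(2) The expectation value of X is -1.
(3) A full measurement returns |0> with probability 1/2.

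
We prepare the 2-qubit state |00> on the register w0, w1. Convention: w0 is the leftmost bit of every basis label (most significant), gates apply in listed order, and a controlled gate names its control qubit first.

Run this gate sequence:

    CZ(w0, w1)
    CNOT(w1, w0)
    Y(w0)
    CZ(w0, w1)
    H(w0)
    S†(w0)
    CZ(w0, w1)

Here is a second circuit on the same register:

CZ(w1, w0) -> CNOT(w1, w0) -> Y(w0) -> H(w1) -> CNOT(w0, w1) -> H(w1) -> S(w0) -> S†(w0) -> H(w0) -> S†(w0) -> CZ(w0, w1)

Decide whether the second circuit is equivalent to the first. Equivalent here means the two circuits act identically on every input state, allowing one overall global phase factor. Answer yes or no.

Yes — the two circuits implement the same unitary up to a global phase.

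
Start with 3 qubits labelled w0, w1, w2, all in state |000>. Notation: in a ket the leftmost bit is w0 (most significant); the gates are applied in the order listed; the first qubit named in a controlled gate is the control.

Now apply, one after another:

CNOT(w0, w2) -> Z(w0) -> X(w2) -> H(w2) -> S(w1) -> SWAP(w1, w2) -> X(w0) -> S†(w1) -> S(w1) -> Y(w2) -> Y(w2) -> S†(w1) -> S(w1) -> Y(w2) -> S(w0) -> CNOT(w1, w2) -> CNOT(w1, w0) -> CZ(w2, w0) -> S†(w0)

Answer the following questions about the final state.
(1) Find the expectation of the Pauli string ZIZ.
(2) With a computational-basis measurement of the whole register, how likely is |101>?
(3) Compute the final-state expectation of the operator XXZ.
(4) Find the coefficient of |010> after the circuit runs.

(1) The expectation value of ZIZ is 1.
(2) Outcome |101> occurs with probability 1/2.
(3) The expectation value of XXZ is 0.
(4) |010> carries amplitude sqrt(2)/2 in the final state.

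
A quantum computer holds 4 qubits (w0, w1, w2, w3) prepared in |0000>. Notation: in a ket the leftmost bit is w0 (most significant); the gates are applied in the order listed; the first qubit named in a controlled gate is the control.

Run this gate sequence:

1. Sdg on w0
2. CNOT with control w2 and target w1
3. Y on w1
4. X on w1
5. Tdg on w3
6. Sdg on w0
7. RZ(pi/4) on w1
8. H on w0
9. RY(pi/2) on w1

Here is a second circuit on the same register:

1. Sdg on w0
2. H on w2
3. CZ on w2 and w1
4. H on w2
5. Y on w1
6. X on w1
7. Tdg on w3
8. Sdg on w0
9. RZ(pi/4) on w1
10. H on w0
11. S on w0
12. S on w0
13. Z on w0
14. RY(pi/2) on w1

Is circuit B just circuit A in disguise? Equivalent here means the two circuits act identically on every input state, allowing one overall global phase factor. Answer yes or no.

No: there is an input state on which the two circuits produce genuinely different outputs (not merely differing by a phase).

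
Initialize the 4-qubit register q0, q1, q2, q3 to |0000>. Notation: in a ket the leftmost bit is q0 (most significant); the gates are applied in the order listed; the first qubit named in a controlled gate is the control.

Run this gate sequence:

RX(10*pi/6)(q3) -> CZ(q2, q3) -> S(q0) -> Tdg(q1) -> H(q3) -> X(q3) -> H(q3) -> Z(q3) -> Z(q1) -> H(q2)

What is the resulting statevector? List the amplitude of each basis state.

The final amplitudes are -sqrt(6)/4 on |0000>, -sqrt(2)*I/4 on |0001>, -sqrt(6)/4 on |0010>, -sqrt(2)*I/4 on |0011>, and 0 on every other basis state. Key observation: the block from step 5 through step 8 cancels to the identity and can be dropped.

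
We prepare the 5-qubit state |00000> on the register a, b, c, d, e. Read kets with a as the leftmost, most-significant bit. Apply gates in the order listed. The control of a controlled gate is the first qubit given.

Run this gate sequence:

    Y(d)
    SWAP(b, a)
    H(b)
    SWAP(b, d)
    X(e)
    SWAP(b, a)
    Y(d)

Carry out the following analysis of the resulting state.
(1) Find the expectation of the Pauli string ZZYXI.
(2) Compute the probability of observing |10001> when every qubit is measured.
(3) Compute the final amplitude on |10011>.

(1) The observable ZZYXI averages to 0.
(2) The probability of measuring |10001> is 1/2.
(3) The final state's coefficient on |10011> equals -sqrt(2)/2.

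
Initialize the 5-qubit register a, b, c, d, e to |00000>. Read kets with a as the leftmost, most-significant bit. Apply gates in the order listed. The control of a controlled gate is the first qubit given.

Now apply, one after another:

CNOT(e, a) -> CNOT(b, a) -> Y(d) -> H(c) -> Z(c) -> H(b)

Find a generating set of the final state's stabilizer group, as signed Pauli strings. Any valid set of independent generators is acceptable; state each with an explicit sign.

One valid set of independent stabilizer generators is +IXIII, -IIXII, +ZIIII, -IIIZI, +IIIIZ (any independent generating set of the same group is equally correct).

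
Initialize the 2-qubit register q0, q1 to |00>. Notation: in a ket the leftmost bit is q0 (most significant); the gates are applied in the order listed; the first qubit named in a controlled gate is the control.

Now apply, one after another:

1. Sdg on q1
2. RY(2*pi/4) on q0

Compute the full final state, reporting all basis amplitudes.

The final amplitudes are sqrt(2)/2 on |00>, 0 on |01>, sqrt(2)/2 on |10>, 0 on |11>.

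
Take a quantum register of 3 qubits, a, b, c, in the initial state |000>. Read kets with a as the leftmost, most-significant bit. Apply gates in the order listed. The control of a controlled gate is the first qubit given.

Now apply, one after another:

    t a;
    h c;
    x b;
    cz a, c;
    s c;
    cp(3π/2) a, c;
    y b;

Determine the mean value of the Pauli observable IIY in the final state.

The observable IIY averages to 1.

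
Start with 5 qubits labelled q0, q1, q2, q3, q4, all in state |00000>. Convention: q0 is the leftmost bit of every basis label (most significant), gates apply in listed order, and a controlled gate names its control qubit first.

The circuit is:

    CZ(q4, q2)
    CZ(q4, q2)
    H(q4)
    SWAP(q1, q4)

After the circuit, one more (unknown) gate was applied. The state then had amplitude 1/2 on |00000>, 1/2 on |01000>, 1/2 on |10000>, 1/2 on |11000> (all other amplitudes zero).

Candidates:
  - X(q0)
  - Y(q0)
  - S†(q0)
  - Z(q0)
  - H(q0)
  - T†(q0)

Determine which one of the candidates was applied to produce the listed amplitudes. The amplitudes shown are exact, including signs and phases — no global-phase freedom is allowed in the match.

The applied gate was H(q0). Key observation: the block from step 1 through step 2 cancels to the identity and can be dropped.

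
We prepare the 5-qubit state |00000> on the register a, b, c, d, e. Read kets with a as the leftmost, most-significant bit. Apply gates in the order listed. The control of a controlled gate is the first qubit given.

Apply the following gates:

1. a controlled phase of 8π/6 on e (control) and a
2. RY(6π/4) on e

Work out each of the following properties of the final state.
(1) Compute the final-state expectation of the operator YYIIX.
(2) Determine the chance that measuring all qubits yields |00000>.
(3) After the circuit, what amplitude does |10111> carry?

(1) In the final state, YYIIX has expectation 0.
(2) Outcome |00000> occurs with probability 1/2.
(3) The amplitude on |10111> is 0.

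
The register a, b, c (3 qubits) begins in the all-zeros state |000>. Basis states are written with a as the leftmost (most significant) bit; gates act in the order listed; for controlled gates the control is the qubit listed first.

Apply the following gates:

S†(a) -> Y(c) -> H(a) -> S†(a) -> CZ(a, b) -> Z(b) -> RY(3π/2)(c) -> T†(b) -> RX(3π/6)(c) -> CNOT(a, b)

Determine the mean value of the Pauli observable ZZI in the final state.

The observable ZZI averages to 1.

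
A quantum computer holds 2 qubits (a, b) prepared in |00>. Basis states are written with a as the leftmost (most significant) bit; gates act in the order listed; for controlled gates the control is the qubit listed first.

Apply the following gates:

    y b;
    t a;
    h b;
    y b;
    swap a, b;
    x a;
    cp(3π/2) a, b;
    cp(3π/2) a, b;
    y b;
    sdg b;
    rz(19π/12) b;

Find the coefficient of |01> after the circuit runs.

The amplitude on |01> is -sqrt(2)*exp(19*I*pi/24)/2.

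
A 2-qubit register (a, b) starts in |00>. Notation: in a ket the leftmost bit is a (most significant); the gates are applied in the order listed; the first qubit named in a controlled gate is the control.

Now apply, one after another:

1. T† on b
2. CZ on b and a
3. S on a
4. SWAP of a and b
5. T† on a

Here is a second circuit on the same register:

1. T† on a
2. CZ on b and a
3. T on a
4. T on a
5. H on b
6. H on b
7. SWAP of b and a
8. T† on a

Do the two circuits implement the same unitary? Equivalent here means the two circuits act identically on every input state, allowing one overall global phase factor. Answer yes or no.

No, they are not equivalent — no single phase factor reconciles the two unitaries.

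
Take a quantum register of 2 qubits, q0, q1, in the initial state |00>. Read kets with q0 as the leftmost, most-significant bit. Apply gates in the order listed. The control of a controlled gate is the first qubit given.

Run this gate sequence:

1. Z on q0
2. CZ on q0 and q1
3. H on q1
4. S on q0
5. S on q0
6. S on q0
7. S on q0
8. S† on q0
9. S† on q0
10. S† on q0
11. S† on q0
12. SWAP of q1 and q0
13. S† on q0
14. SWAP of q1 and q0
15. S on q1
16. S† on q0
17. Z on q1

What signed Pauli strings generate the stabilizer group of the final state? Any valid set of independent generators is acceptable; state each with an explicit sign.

The final state is stabilized by the group generated by -IX, +ZI; other independent generating sets are equally valid. Key observation: gates 4-11 undo each other exactly, leaving only the rest of the circuit to track.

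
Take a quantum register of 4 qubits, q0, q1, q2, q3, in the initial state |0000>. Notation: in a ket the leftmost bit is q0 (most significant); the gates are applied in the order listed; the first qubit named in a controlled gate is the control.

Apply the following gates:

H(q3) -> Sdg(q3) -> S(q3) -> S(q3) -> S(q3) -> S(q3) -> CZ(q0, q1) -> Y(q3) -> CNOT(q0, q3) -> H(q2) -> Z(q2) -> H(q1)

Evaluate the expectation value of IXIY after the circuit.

The expectation value of IXIY is -1.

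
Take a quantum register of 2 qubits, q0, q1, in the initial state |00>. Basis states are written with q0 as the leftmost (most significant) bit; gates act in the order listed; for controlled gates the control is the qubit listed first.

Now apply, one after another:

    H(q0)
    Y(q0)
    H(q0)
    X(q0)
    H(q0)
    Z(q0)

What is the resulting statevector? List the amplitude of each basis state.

The final amplitudes are -sqrt(2)*I/2 on |00>, 0 on |01>, sqrt(2)*I/2 on |10>, 0 on |11>. Key observation: the block from step 3 through step 6 cancels to the identity and can be dropped.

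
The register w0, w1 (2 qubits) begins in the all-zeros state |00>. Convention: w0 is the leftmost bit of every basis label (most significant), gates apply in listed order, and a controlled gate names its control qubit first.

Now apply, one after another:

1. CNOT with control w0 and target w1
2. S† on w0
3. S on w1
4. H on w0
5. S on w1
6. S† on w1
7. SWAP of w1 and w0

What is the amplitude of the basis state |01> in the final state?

The amplitude on |01> is sqrt(2)/2.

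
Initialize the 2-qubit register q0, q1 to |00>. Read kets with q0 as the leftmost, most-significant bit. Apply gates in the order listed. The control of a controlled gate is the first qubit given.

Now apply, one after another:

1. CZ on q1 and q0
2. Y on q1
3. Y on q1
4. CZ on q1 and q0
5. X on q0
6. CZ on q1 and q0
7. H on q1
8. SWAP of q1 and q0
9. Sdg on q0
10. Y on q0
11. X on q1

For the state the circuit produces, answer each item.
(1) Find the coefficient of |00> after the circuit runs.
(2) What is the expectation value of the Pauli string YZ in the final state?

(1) The final state's coefficient on |00> equals -sqrt(2)/2.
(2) The expectation value of YZ is -1.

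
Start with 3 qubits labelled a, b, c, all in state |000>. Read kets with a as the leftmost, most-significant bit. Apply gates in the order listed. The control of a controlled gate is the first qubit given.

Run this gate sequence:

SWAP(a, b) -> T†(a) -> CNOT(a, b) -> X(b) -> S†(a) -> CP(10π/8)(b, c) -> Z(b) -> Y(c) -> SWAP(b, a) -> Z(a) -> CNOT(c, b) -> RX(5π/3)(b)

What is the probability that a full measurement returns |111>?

A full measurement returns |111> with probability 3/4.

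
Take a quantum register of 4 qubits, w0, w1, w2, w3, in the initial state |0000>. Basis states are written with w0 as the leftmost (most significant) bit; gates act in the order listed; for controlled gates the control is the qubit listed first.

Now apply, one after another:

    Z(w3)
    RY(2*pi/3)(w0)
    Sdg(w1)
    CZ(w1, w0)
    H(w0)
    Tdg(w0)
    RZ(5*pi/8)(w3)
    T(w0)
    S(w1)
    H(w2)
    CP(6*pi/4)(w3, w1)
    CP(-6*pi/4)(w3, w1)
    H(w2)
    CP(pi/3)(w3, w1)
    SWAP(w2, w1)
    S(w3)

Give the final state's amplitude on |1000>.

The final state's coefficient on |1000> equals (-sqrt(2) + sqrt(6))*exp(11*I*pi/16)/4.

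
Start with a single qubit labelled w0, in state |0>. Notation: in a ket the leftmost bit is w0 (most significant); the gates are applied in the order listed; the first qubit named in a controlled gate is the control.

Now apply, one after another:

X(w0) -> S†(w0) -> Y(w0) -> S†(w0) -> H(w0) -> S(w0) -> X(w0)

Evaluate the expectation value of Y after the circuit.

The observable Y averages to -1.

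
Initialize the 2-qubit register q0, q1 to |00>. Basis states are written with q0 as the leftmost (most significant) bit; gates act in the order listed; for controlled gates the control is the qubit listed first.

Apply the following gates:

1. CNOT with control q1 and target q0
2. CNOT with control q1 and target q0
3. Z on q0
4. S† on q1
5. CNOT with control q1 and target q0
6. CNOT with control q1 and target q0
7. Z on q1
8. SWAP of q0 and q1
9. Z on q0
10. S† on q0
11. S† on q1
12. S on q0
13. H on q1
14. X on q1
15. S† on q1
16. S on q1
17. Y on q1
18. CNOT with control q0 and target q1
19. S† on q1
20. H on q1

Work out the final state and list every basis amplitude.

The final amplitudes are 1/2 - I/2 on |00>, -1/2 - I/2 on |01>, 0 on |10>, 0 on |11>. Key observation: the block from step 5 through step 6 cancels to the identity and can be dropped.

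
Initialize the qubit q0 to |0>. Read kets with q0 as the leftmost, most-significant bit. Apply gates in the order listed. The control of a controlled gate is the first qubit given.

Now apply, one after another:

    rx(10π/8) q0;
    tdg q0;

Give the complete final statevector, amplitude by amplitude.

The resulting statevector has amplitude -sqrt(2 - sqrt(2))/2 on |0>, -sqrt(sqrt(2) + 2)*exp(I*pi/4)/2 on |1>.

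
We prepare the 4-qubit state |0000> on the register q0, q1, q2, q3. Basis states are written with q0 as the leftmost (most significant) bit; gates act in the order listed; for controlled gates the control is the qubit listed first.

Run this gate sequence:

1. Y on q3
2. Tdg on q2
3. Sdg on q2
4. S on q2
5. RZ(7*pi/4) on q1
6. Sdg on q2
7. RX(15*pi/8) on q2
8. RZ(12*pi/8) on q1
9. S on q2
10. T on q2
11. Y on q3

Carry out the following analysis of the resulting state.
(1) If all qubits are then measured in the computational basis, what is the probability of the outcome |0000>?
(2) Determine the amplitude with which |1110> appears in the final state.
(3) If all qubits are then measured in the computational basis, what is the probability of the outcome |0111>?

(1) Outcome |0000> occurs with probability cos(pi/16)**2.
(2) The amplitude on |1110> is 0.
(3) The probability of measuring |0111> is 0.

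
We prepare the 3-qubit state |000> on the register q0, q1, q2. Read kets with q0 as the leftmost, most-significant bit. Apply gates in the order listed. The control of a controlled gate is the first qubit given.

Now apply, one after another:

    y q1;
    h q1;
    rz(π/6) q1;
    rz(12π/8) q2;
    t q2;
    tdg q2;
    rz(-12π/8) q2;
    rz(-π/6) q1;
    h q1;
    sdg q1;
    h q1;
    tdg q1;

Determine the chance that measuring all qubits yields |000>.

Outcome |000> occurs with probability 1/2. Key observation: steps 2-9 multiply out to the identity, so the circuit reduces to the remaining gates.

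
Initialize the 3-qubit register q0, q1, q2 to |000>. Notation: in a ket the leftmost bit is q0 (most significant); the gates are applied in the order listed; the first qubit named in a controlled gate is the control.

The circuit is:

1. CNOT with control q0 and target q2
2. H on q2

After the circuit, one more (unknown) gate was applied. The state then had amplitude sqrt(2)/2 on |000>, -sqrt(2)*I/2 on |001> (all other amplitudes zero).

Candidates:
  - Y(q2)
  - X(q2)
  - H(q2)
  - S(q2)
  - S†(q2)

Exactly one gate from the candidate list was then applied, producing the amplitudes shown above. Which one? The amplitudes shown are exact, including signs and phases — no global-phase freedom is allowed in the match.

The applied gate was S†(q2).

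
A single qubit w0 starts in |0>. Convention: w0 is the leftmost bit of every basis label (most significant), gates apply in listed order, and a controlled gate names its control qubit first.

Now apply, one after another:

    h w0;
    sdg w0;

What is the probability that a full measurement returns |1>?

The probability of measuring |1> is 1/2.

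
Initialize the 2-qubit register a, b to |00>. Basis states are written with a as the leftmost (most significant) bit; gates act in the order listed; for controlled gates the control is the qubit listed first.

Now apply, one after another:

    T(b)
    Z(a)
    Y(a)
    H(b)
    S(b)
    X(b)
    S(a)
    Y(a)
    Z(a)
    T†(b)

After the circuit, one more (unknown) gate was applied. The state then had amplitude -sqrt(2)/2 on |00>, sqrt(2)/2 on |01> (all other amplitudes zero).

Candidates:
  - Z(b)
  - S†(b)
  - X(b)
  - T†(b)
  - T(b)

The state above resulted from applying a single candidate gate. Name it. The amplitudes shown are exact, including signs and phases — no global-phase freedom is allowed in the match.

It was T†(b) that produced the state shown.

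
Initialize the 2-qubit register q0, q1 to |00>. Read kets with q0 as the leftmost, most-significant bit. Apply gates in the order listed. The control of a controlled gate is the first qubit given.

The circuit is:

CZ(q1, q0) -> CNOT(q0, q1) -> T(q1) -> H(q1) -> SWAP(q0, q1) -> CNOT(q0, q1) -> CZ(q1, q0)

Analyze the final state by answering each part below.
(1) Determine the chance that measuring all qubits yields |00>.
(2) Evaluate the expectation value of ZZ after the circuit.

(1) A full measurement returns |00> with probability 1/2.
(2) The observable ZZ averages to 1.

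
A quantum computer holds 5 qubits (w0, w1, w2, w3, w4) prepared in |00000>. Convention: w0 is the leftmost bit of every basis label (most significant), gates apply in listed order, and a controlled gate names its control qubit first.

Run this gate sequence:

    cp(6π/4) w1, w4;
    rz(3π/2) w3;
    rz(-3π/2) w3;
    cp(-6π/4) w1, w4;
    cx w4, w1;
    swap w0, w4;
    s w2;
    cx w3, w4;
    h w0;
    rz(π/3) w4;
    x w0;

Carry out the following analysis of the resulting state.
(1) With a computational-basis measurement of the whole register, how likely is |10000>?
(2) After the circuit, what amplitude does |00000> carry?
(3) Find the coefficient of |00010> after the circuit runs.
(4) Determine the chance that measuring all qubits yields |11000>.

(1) A full measurement returns |10000> with probability 1/2. Key observation: steps 1-4 multiply out to the identity, so the circuit reduces to the remaining gates.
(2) The amplitude on |00000> is -sqrt(2)*exp(5*I*pi/6)/2.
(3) |00010> carries amplitude 0 in the final state.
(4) A full measurement returns |11000> with probability 0.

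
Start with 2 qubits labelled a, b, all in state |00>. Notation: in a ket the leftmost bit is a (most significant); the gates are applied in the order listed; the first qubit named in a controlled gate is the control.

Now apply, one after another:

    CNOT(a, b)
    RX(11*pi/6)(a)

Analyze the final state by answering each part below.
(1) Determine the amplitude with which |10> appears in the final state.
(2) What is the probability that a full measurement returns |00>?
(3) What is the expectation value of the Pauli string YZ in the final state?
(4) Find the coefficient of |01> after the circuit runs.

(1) |10> carries amplitude I*(-sqrt(6) + sqrt(2))/4 in the final state.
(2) A full measurement returns |00> with probability sqrt(3)/4 + 1/2.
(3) The expectation value of YZ is 1/2.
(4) The amplitude on |01> is 0.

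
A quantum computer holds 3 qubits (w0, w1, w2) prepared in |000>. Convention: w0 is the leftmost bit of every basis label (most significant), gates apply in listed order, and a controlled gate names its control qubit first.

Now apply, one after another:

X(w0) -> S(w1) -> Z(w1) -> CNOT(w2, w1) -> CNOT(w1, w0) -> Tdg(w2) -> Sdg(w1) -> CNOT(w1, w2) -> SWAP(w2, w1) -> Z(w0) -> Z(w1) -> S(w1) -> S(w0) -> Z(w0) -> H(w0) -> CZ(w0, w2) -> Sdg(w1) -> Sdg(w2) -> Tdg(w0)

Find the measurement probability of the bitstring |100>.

The probability of measuring |100> is 1/2.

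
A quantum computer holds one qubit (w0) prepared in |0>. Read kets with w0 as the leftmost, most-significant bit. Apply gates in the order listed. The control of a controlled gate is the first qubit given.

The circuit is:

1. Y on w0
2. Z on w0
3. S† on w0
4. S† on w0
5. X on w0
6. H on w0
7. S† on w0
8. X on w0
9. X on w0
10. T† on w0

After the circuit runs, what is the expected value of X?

The expectation value of X is -sqrt(2)/2.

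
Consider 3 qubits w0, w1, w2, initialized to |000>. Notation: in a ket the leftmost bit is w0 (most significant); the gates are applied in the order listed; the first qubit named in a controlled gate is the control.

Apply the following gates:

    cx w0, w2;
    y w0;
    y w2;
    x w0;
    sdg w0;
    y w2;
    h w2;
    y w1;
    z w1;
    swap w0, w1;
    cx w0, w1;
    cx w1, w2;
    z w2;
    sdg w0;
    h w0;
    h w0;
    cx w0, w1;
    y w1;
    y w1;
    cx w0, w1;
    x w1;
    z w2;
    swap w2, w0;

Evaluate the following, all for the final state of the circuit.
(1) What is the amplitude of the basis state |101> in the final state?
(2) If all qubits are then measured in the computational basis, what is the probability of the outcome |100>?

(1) The final state's coefficient on |101> equals -sqrt(2)*I/2. Key observation: steps 17-20 multiply out to the identity, so the circuit reduces to the remaining gates.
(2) The probability of measuring |100> is 0.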